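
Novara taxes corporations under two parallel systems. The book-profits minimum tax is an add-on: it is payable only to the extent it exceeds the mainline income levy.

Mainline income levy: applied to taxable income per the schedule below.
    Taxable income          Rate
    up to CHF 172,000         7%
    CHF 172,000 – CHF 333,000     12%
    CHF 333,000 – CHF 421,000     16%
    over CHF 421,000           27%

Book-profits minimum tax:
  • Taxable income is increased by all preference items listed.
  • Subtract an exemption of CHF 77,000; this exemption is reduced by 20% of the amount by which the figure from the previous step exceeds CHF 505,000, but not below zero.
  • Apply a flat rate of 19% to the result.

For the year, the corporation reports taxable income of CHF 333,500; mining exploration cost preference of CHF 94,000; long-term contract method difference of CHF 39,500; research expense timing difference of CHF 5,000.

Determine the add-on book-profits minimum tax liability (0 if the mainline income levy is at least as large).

Mainline income levy:
  CHF 172,000 × 7% = CHF 12,040
  CHF 161,000 × 12% = CHF 19,320
  CHF 500 × 16% = CHF 80
  → CHF 31,440

Book-profits minimum tax:
  Adjusted income: CHF 333,500 + CHF 94,000 + CHF 39,500 + CHF 5,000 = CHF 472,000
  Exemption: CHF 472,000 ≤ CHF 505,000, so full CHF 77,000 applies
  Base: CHF 472,000 − CHF 77,000 = CHF 395,000
  CHF 395,000 × 19% = CHF 75,050

Excess of book-profits minimum tax over mainline income levy: CHF 75,050 − CHF 31,440 = CHF 43,610.

CHF 43,610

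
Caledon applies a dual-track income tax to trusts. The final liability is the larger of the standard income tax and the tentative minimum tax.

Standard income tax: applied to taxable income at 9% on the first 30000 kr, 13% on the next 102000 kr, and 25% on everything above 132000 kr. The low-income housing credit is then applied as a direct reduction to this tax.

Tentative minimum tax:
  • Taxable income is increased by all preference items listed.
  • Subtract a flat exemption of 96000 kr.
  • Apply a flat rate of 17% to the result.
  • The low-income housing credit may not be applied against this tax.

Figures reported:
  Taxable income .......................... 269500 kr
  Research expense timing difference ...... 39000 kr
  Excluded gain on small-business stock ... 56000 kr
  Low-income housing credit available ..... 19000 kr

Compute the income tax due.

45645 kr

Standard income tax:
  30000 kr × 9% = 2700 kr
  102000 kr × 13% = 13260 kr
  137500 kr × 25% = 34375 kr
  → 50335 kr
  Less low-income housing credit 19000 kr → 31335 kr

Tentative minimum tax:
  Adjusted income: 269500 kr + 39000 kr + 56000 kr = 364500 kr
  Less exemption 96000 kr → base 268500 kr
  268500 kr × 17% = 45645 kr

45645 kr > 31335 kr, so the tentative minimum tax is the binding amount.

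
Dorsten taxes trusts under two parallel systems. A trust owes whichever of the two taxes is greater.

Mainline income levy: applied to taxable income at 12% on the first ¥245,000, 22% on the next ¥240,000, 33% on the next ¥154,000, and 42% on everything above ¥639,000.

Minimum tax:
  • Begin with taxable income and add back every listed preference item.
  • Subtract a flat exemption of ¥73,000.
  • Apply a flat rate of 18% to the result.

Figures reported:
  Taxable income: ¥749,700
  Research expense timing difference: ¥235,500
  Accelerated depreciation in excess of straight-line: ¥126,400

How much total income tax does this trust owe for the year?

¥186,948

Minimum tax:
  Adjusted income: ¥749,700 + ¥235,500 + ¥126,400 = ¥1,111,600
  Less exemption ¥73,000 → base ¥1,038,600
  ¥1,038,600 × 18% = ¥186,948

Mainline income levy:
  ¥245,000 × 12% = ¥29,400
  ¥240,000 × 22% = ¥52,800
  ¥154,000 × 33% = ¥50,820
  ¥110,700 × 42% = ¥46,494
  → ¥179,514

¥186,948 > ¥179,514, so the minimum tax is the binding amount.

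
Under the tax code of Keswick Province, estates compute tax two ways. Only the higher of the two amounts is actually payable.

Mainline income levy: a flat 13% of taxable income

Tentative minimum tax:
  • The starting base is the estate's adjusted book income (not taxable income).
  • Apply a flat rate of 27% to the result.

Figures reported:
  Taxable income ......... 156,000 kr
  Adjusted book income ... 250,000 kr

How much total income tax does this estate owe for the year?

67,500 kr

Tentative minimum tax:
  Base (adjusted book income): 250,000 kr
  250,000 kr × 27% = 67,500 kr

Mainline income levy:
  156,000 kr × 13% = 20,280 kr

67,500 kr > 20,280 kr, so the tentative minimum tax is the binding amount.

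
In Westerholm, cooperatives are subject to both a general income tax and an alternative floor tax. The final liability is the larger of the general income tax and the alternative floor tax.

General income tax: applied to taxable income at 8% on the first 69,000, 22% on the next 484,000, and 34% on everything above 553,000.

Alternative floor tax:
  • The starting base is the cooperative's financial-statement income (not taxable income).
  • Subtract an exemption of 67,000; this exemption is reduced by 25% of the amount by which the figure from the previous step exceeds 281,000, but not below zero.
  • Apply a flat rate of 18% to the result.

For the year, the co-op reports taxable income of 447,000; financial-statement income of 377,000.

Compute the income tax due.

General income tax:
  69,000 × 8% = 5,520
  378,000 × 22% = 83,160
  → 88,680

Alternative floor tax:
  Base (financial-statement income): 377,000
  Exemption: 67,000 − 25% × (377,000 − 281,000) = 67,000 − 24,000 = 43,000
  Base: 377,000 − 43,000 = 334,000
  334,000 × 18% = 60,120

88,680 > 60,120, so the general income tax governs.

88,680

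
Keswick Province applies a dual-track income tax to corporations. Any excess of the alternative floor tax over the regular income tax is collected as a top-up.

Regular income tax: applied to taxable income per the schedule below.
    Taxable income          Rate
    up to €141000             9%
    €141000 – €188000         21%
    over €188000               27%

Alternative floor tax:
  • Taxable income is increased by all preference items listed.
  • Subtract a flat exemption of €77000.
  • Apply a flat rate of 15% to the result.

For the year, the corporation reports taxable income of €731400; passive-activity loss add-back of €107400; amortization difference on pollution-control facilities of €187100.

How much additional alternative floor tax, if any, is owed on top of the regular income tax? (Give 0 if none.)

€0

Alternative floor tax:
  Adjusted income: €731400 + €107400 + €187100 = €1025900
  Less exemption €77000 → base €948900
  €948900 × 15% = €142335

Regular income tax:
  €141000 × 9% = €12690
  €47000 × 21% = €9870
  €543400 × 27% = €146718
  → €169278

€142335 ≤ €169278, so no add-on is due.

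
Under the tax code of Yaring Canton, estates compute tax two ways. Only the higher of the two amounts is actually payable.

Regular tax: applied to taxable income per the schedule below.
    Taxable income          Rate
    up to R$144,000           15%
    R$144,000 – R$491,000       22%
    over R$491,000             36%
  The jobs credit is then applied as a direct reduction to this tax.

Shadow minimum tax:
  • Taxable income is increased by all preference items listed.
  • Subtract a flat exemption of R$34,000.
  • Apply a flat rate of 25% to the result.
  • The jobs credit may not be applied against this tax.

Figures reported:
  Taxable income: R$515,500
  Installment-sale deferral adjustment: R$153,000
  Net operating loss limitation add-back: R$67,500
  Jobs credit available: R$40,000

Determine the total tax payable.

Shadow minimum tax:
  Adjusted income: R$515,500 + R$153,000 + R$67,500 = R$736,000
  Less exemption R$34,000 → base R$702,000
  R$702,000 × 25% = R$175,500

Regular tax:
  R$144,000 × 15% = R$21,600
  R$347,000 × 22% = R$76,340
  R$24,500 × 36% = R$8,820
  → R$106,760
  Less jobs credit R$40,000 → R$66,760

R$175,500 > R$66,760, so the shadow minimum tax is the binding amount.

R$175,500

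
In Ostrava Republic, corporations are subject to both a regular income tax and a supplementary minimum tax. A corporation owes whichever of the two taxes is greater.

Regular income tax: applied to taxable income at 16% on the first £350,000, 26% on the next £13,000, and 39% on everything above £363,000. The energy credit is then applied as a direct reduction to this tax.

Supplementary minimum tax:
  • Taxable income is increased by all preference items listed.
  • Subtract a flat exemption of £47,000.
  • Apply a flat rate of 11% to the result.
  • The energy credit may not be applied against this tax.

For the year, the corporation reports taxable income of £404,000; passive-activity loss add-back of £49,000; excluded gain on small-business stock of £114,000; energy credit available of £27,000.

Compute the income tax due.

Regular income tax:
  £350,000 × 16% = £56,000
  £13,000 × 26% = £3,380
  £41,000 × 39% = £15,990
  → £75,370
  Less energy credit £27,000 → £48,370

Supplementary minimum tax:
  Adjusted income: £404,000 + £49,000 + £114,000 = £567,000
  Less exemption £47,000 → base £520,000
  £520,000 × 11% = £57,200

£57,200 > £48,370, so the supplementary minimum tax is the binding amount.

£57,200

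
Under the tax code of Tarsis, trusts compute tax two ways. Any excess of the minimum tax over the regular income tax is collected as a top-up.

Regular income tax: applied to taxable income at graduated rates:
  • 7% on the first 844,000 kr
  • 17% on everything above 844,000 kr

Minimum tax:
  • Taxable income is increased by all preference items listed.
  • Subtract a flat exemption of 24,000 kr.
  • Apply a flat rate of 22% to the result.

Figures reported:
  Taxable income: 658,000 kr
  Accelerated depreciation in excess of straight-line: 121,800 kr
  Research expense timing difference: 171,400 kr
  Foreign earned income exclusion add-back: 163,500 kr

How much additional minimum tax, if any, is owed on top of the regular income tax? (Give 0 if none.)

Regular income tax:
  658,000 kr × 7% = 46,060 kr

Minimum tax:
  Adjusted income: 658,000 kr + 121,800 kr + 171,400 kr + 163,500 kr = 1,114,700 kr
  Less exemption 24,000 kr → base 1,090,700 kr
  1,090,700 kr × 22% = 239,954 kr

Excess of minimum tax over regular income tax: 239,954 kr − 46,060 kr = 193,894 kr.

193,894 kr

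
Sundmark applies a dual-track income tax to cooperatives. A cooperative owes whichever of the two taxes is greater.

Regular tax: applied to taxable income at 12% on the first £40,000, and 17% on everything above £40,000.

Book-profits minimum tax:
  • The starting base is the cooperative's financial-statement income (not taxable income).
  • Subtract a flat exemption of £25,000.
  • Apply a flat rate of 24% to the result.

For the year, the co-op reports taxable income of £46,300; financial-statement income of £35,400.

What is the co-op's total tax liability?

£5,871

Regular tax:
  £40,000 × 12% = £4,800
  £6,300 × 17% = £1,071
  → £5,871

Book-profits minimum tax:
  Base (financial-statement income): £35,400
  Less exemption £25,000 → base £10,400
  £10,400 × 24% = £2,496

£5,871 > £2,496, so the regular tax governs.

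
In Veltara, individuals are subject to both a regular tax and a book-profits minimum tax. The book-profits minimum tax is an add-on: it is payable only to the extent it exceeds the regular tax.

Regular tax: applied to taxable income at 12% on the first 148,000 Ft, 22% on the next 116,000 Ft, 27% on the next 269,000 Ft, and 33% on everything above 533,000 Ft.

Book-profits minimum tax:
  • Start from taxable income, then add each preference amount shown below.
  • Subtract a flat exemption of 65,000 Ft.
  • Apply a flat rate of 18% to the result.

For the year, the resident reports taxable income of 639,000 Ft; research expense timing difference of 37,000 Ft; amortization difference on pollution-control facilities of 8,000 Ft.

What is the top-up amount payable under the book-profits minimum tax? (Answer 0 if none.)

0 Ft

Regular tax:
  148,000 Ft × 12% = 17,760 Ft
  116,000 Ft × 22% = 25,520 Ft
  269,000 Ft × 27% = 72,630 Ft
  106,000 Ft × 33% = 34,980 Ft
  → 150,890 Ft

Book-profits minimum tax:
  Adjusted income: 639,000 Ft + 37,000 Ft + 8,000 Ft = 684,000 Ft
  Less exemption 65,000 Ft → base 619,000 Ft
  619,000 Ft × 18% = 111,420 Ft

111,420 Ft ≤ 150,890 Ft, so no add-on is due.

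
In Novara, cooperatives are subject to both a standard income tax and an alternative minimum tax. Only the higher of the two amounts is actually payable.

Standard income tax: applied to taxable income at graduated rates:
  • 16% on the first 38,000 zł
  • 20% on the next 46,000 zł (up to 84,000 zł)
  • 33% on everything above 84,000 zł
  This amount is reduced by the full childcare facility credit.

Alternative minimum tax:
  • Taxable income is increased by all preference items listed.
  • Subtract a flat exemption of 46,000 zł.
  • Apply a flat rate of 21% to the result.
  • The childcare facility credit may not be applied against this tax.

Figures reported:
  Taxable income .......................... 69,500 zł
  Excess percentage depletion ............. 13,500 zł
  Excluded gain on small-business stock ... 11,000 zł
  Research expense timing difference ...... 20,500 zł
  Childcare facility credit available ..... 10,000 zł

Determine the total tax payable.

14,385 zł

Alternative minimum tax:
  Adjusted income: 69,500 zł + 13,500 zł + 11,000 zł + 20,500 zł = 114,500 zł
  Less exemption 46,000 zł → base 68,500 zł
  68,500 zł × 21% = 14,385 zł

Standard income tax:
  38,000 zł × 16% = 6,080 zł
  31,500 zł × 20% = 6,300 zł
  → 12,380 zł
  Less childcare facility credit 10,000 zł → 2,380 zł

14,385 zł > 2,380 zł, so the alternative minimum tax is the binding amount.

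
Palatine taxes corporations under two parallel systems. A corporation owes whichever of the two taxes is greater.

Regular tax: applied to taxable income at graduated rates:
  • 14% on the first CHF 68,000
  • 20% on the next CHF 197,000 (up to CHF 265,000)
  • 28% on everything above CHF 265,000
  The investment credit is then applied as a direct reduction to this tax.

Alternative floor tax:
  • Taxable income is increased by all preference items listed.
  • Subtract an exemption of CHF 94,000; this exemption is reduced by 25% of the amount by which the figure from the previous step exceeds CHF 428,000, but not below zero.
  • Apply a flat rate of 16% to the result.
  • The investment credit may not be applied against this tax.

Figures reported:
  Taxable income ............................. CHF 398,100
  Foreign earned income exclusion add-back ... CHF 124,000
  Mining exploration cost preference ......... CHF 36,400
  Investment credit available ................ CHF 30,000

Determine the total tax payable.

Alternative floor tax:
  Adjusted income: CHF 398,100 + CHF 124,000 + CHF 36,400 = CHF 558,500
  Exemption: CHF 94,000 − 25% × (CHF 558,500 − CHF 428,000) = CHF 94,000 − CHF 32,625 = CHF 61,375
  Base: CHF 558,500 − CHF 61,375 = CHF 497,125
  CHF 497,125 × 16% = CHF 79,540

Regular tax:
  CHF 68,000 × 14% = CHF 9,520
  CHF 197,000 × 20% = CHF 39,400
  CHF 133,100 × 28% = CHF 37,268
  → CHF 86,188
  Less investment credit CHF 30,000 → CHF 56,188

CHF 79,540 > CHF 56,188, so the alternative floor tax is the binding amount.

CHF 79,540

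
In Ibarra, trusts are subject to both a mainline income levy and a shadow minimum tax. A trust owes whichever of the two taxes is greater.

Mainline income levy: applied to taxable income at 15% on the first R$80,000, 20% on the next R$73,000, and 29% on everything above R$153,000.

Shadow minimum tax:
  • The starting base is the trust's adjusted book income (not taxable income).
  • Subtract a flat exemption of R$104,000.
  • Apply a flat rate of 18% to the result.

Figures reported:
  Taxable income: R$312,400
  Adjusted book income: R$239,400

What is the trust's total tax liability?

Shadow minimum tax:
  Base (adjusted book income): R$239,400
  Less exemption R$104,000 → base R$135,400
  R$135,400 × 18% = R$24,372

Mainline income levy:
  R$80,000 × 15% = R$12,000
  R$73,000 × 20% = R$14,600
  R$159,400 × 29% = R$46,226
  → R$72,826

R$72,826 > R$24,372, so the mainline income levy governs.

R$72,826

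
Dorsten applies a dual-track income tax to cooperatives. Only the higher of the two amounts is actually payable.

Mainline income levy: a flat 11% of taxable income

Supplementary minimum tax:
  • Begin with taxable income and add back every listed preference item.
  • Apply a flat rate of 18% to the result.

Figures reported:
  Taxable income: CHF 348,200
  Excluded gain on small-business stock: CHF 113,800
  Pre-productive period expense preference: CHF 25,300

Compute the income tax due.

CHF 87,714

Mainline income levy:
  CHF 348,200 × 11% = CHF 38,302

Supplementary minimum tax:
  Adjusted income: CHF 348,200 + CHF 113,800 + CHF 25,300 = CHF 487,300
  CHF 487,300 × 18% = CHF 87,714

CHF 87,714 > CHF 38,302, so the supplementary minimum tax is the binding amount.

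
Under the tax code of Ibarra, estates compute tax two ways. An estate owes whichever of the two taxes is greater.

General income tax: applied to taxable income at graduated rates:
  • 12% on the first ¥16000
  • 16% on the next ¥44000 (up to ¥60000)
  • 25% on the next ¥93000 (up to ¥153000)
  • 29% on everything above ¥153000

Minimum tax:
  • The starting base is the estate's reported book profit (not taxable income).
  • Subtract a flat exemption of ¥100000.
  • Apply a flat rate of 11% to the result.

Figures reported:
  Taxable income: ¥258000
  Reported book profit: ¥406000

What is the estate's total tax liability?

¥62660

Minimum tax:
  Base (reported book profit): ¥406000
  Less exemption ¥100000 → base ¥306000
  ¥306000 × 11% = ¥33660

General income tax:
  ¥16000 × 12% = ¥1920
  ¥44000 × 16% = ¥7040
  ¥93000 × 25% = ¥23250
  ¥105000 × 29% = ¥30450
  → ¥62660

¥62660 > ¥33660, so the general income tax governs.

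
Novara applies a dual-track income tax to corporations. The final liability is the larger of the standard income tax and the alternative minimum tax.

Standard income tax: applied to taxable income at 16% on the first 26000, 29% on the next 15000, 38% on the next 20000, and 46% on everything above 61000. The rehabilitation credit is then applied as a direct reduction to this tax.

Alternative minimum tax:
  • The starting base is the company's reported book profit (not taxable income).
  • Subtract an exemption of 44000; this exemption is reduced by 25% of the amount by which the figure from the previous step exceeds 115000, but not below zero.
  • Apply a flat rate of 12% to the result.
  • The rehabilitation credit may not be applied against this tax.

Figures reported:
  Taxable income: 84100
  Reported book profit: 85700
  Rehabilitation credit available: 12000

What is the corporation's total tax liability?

14736

Standard income tax:
  26000 × 16% = 4160
  15000 × 29% = 4350
  20000 × 38% = 7600
  23100 × 46% = 10626
  → 26736
  Less rehabilitation credit 12000 → 14736

Alternative minimum tax:
  Base (reported book profit): 85700
  Exemption: 85700 ≤ 115000, so full 44000 applies
  Base: 85700 − 44000 = 41700
  41700 × 12% = 5004

14736 > 5004, so the standard income tax governs.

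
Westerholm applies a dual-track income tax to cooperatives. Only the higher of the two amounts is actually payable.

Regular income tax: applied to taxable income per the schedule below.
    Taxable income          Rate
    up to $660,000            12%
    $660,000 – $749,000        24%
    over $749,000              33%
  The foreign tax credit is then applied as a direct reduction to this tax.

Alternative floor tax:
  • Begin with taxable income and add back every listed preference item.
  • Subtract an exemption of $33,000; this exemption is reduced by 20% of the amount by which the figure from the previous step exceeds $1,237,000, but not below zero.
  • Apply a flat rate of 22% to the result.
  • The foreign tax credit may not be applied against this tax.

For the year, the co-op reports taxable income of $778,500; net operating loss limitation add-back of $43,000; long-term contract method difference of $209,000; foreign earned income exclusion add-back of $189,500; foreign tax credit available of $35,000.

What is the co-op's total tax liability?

Regular income tax:
  $660,000 × 12% = $79,200
  $89,000 × 24% = $21,360
  $29,500 × 33% = $9,735
  → $110,295
  Less foreign tax credit $35,000 → $75,295

Alternative floor tax:
  Adjusted income: $778,500 + $43,000 + $209,000 + $189,500 = $1,220,000
  Exemption: $1,220,000 ≤ $1,237,000, so full $33,000 applies
  Base: $1,220,000 − $33,000 = $1,187,000
  $1,187,000 × 22% = $261,140

$261,140 > $75,295, so the alternative floor tax is the binding amount.

$261,140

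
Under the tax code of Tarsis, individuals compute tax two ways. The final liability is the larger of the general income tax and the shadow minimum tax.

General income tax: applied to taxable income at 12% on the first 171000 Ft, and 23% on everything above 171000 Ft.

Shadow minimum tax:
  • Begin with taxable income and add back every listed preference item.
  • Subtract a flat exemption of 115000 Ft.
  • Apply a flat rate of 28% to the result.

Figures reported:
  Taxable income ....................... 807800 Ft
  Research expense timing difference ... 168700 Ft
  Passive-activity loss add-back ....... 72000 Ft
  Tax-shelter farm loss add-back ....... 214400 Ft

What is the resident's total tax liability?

321412 Ft

General income tax:
  171000 Ft × 12% = 20520 Ft
  636800 Ft × 23% = 146464 Ft
  → 166984 Ft

Shadow minimum tax:
  Adjusted income: 807800 Ft + 168700 Ft + 72000 Ft + 214400 Ft = 1262900 Ft
  Less exemption 115000 Ft → base 1147900 Ft
  1147900 Ft × 28% = 321412 Ft

321412 Ft > 166984 Ft, so the shadow minimum tax is the binding amount.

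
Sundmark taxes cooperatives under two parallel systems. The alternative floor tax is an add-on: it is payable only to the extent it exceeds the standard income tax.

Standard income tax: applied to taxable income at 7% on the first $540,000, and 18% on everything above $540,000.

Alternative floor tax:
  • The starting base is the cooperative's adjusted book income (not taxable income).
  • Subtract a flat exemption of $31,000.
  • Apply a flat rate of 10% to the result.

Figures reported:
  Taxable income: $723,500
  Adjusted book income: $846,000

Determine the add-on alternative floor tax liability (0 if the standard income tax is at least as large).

$10,670

Standard income tax:
  $540,000 × 7% = $37,800
  $183,500 × 18% = $33,030
  → $70,830

Alternative floor tax:
  Base (adjusted book income): $846,000
  Less exemption $31,000 → base $815,000
  $815,000 × 10% = $81,500

Excess of alternative floor tax over standard income tax: $81,500 − $70,830 = $10,670.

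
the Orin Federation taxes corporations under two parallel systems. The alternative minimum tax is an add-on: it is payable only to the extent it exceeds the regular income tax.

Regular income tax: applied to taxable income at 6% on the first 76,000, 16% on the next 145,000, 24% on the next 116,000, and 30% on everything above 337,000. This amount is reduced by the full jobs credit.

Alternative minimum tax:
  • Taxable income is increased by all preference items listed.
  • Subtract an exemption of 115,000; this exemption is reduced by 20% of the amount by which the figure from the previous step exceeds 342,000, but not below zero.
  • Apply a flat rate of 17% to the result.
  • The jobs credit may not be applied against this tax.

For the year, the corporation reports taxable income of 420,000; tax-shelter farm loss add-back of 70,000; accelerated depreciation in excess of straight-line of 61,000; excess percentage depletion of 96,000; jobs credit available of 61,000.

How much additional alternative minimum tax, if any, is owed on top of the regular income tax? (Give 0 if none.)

81,310

Alternative minimum tax:
  Adjusted income: 420,000 + 70,000 + 61,000 + 96,000 = 647,000
  Exemption: 115,000 − 20% × (647,000 − 342,000) = 115,000 − 61,000 = 54,000
  Base: 647,000 − 54,000 = 593,000
  593,000 × 17% = 100,810

Regular income tax:
  76,000 × 6% = 4,560
  145,000 × 16% = 23,200
  116,000 × 24% = 27,840
  83,000 × 30% = 24,900
  → 80,500
  Less jobs credit 61,000 → 19,500

Excess of alternative minimum tax over regular income tax: 100,810 − 19,500 = 81,310.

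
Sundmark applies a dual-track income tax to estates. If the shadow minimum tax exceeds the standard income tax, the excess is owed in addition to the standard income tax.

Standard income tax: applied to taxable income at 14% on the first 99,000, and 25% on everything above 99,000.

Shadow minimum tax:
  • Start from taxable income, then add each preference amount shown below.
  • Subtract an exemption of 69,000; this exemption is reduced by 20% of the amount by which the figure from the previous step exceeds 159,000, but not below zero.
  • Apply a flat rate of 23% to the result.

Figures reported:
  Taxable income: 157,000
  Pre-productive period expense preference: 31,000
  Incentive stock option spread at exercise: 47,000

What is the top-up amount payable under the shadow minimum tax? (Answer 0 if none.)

Standard income tax:
  99,000 × 14% = 13,860
  58,000 × 25% = 14,500
  → 28,360

Shadow minimum tax:
  Adjusted income: 157,000 + 31,000 + 47,000 = 235,000
  Exemption: 69,000 − 20% × (235,000 − 159,000) = 69,000 − 15,200 = 53,800
  Base: 235,000 − 53,800 = 181,200
  181,200 × 23% = 41,676

Excess of shadow minimum tax over standard income tax: 41,676 − 28,360 = 13,316.

13,316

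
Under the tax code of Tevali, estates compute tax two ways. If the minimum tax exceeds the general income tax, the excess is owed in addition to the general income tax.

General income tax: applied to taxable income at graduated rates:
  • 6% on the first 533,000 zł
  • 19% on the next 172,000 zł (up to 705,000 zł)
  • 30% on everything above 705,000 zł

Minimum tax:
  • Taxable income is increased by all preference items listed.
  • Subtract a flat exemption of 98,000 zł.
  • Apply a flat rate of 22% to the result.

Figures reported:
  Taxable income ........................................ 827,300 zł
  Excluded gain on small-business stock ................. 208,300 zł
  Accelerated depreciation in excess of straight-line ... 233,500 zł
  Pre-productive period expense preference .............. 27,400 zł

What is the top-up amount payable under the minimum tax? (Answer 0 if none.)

162,320 zł

Minimum tax:
  Adjusted income: 827,300 zł + 208,300 zł + 233,500 zł + 27,400 zł = 1,296,500 zł
  Less exemption 98,000 zł → base 1,198,500 zł
  1,198,500 zł × 22% = 263,670 zł

General income tax:
  533,000 zł × 6% = 31,980 zł
  172,000 zł × 19% = 32,680 zł
  122,300 zł × 30% = 36,690 zł
  → 101,350 zł

Excess of minimum tax over general income tax: 263,670 zł − 101,350 zł = 162,320 zł.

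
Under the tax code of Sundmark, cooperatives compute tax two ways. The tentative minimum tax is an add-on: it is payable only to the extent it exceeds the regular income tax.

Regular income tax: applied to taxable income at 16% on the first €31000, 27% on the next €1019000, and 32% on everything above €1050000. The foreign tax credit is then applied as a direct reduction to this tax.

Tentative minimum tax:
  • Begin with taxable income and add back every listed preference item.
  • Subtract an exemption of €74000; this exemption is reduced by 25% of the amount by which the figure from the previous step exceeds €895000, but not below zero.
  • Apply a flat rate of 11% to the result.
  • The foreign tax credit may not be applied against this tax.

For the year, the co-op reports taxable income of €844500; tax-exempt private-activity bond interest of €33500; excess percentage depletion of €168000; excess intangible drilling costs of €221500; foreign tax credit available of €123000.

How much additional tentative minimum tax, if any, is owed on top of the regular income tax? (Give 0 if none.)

€37820

Regular income tax:
  €31000 × 16% = €4960
  €813500 × 27% = €219645
  → €224605
  Less foreign tax credit €123000 → €101605

Tentative minimum tax:
  Adjusted income: €844500 + €33500 + €168000 + €221500 = €1267500
  Exemption: 25% × (€1267500 − €895000) = €93125 ≥ €74000, so the exemption is fully phased out
  Base: €1267500 − €0 = €1267500
  €1267500 × 11% = €139425

Excess of tentative minimum tax over regular income tax: €139425 − €101605 = €37820.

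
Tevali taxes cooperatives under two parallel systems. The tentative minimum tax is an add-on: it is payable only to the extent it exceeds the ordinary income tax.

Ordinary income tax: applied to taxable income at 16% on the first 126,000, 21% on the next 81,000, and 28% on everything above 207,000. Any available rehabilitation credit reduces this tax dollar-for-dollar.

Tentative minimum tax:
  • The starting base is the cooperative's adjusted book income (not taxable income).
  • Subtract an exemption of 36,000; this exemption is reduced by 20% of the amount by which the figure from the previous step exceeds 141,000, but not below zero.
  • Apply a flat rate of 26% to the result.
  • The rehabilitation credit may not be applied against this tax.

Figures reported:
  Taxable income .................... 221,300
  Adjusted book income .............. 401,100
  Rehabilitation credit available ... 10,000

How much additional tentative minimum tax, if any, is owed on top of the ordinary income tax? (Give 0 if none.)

73,112

Ordinary income tax:
  126,000 × 16% = 20,160
  81,000 × 21% = 17,010
  14,300 × 28% = 4,004
  → 41,174
  Less rehabilitation credit 10,000 → 31,174

Tentative minimum tax:
  Base (adjusted book income): 401,100
  Exemption: 20% × (401,100 − 141,000) = 52,020 ≥ 36,000, so the exemption is fully phased out
  Base: 401,100 − 0 = 401,100
  401,100 × 26% = 104,286

Excess of tentative minimum tax over ordinary income tax: 104,286 − 31,174 = 73,112.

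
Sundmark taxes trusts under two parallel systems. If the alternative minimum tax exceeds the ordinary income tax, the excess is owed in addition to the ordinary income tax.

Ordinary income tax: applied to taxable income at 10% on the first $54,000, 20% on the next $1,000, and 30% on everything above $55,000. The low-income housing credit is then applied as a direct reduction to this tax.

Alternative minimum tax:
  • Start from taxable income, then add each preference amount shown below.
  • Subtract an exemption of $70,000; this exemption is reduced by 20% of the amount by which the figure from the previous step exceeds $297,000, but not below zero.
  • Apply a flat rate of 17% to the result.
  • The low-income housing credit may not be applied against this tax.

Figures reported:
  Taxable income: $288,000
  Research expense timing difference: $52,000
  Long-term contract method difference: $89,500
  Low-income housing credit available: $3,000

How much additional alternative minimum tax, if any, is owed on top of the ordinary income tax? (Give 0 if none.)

$0

Alternative minimum tax:
  Adjusted income: $288,000 + $52,000 + $89,500 = $429,500
  Exemption: $70,000 − 20% × ($429,500 − $297,000) = $70,000 − $26,500 = $43,500
  Base: $429,500 − $43,500 = $386,000
  $386,000 × 17% = $65,620

Ordinary income tax:
  $54,000 × 10% = $5,400
  $1,000 × 20% = $200
  $233,000 × 30% = $69,900
  → $75,500
  Less low-income housing credit $3,000 → $72,500

$65,620 ≤ $72,500, so no add-on is due.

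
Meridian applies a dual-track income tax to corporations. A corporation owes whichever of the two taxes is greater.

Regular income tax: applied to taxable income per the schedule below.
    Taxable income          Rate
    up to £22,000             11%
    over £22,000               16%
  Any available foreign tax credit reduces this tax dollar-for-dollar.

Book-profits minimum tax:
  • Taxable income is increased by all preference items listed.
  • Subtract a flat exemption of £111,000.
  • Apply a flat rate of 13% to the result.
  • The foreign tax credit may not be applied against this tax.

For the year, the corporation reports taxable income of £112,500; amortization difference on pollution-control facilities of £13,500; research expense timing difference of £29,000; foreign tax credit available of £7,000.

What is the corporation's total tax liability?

£9,900

Book-profits minimum tax:
  Adjusted income: £112,500 + £13,500 + £29,000 = £155,000
  Less exemption £111,000 → base £44,000
  £44,000 × 13% = £5,720

Regular income tax:
  £22,000 × 11% = £2,420
  £90,500 × 16% = £14,480
  → £16,900
  Less foreign tax credit £7,000 → £9,900

£9,900 > £5,720, so the regular income tax governs.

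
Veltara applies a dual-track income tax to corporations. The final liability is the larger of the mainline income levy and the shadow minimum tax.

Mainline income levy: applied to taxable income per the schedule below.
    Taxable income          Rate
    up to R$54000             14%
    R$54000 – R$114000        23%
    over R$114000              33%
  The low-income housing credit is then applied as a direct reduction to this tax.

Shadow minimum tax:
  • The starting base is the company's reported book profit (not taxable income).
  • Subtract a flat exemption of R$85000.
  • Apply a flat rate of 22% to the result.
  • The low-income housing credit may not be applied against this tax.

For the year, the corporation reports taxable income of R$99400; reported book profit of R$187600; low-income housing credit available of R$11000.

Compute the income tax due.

R$22572

Mainline income levy:
  R$54000 × 14% = R$7560
  R$45400 × 23% = R$10442
  → R$18002
  Less low-income housing credit R$11000 → R$7002

Shadow minimum tax:
  Base (reported book profit): R$187600
  Less exemption R$85000 → base R$102600
  R$102600 × 22% = R$22572

R$22572 > R$7002, so the shadow minimum tax is the binding amount.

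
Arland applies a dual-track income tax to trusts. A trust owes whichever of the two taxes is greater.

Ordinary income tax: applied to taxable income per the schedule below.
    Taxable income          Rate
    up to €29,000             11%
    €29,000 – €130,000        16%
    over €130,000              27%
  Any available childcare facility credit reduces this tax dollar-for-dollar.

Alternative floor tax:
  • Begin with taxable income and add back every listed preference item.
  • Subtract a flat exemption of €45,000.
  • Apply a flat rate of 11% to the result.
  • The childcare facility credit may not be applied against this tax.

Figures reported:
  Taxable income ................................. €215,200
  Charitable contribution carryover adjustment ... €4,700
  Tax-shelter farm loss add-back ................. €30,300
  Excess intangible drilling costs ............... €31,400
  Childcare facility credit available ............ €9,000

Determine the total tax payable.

Ordinary income tax:
  €29,000 × 11% = €3,190
  €101,000 × 16% = €16,160
  €85,200 × 27% = €23,004
  → €42,354
  Less childcare facility credit €9,000 → €33,354

Alternative floor tax:
  Adjusted income: €215,200 + €4,700 + €30,300 + €31,400 = €281,600
  Less exemption €45,000 → base €236,600
  €236,600 × 11% = €26,026

€33,354 > €26,026, so the ordinary income tax governs.

€33,354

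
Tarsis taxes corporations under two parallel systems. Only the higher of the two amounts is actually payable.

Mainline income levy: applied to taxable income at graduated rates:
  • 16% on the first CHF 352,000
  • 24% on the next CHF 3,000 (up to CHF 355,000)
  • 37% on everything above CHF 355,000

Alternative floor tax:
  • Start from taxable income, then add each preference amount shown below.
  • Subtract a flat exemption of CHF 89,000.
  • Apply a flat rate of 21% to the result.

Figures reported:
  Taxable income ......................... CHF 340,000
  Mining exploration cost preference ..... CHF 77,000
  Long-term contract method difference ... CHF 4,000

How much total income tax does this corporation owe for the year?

CHF 69,720

Mainline income levy:
  CHF 340,000 × 16% = CHF 54,400

Alternative floor tax:
  Adjusted income: CHF 340,000 + CHF 77,000 + CHF 4,000 = CHF 421,000
  Less exemption CHF 89,000 → base CHF 332,000
  CHF 332,000 × 21% = CHF 69,720

CHF 69,720 > CHF 54,400, so the alternative floor tax is the binding amount.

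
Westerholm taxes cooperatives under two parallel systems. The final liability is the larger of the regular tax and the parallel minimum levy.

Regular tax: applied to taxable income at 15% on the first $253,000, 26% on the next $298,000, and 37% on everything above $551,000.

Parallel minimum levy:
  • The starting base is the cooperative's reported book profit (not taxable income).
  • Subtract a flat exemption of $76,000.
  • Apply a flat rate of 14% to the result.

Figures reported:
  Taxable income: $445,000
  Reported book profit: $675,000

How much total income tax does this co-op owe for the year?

Regular tax:
  $253,000 × 15% = $37,950
  $192,000 × 26% = $49,920
  → $87,870

Parallel minimum levy:
  Base (reported book profit): $675,000
  Less exemption $76,000 → base $599,000
  $599,000 × 14% = $83,860

$87,870 > $83,860, so the regular tax governs.

$87,870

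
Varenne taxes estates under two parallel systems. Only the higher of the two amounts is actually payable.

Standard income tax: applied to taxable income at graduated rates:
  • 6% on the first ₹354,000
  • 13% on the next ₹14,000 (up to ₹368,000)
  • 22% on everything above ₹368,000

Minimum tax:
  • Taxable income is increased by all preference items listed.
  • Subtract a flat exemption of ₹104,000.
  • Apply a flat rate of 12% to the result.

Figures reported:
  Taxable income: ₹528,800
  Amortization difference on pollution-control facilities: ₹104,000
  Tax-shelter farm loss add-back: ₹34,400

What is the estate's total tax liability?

Standard income tax:
  ₹354,000 × 6% = ₹21,240
  ₹14,000 × 13% = ₹1,820
  ₹160,800 × 22% = ₹35,376
  → ₹58,436

Minimum tax:
  Adjusted income: ₹528,800 + ₹104,000 + ₹34,400 = ₹667,200
  Less exemption ₹104,000 → base ₹563,200
  ₹563,200 × 12% = ₹67,584

₹67,584 > ₹58,436, so the minimum tax is the binding amount.

₹67,584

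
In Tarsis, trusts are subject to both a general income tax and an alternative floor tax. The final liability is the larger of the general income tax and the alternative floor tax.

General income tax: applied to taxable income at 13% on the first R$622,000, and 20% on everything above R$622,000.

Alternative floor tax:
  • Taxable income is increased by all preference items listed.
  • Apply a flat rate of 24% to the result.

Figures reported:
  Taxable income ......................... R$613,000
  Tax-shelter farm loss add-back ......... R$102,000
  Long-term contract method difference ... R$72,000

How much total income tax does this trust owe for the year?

Alternative floor tax:
  Adjusted income: R$613,000 + R$102,000 + R$72,000 = R$787,000
  R$787,000 × 24% = R$188,880

General income tax:
  R$613,000 × 13% = R$79,690

R$188,880 > R$79,690, so the alternative floor tax is the binding amount.

R$188,880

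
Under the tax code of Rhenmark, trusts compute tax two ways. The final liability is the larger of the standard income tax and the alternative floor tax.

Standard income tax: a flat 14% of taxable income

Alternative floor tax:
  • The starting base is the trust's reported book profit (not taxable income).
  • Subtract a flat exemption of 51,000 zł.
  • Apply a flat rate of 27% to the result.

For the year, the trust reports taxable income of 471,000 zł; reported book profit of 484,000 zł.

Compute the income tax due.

Alternative floor tax:
  Base (reported book profit): 484,000 zł
  Less exemption 51,000 zł → base 433,000 zł
  433,000 zł × 27% = 116,910 zł

Standard income tax:
  471,000 zł × 14% = 65,940 zł

116,910 zł > 65,940 zł, so the alternative floor tax is the binding amount.

116,910 zł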